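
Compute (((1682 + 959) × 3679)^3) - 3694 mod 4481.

1309

1682 + 959 = 2641
2641 × 3679 = 9716239 ≡ 1431 (mod 4481)
(1431)^3 ≡ 522 (mod 4481)
522 - 3694 = -3172 ≡ 1309 (mod 4481)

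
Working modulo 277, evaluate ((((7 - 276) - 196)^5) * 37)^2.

274

7 - 276 = -269 ≡ 8 (mod 277)
8 - 196 = -188 ≡ 89 (mod 277)
(89)^5 ≡ 106 (mod 277)
106 * 37 = 3922 ≡ 44 (mod 277)
(44)^2 ≡ 274 (mod 277)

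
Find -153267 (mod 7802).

2773

-153267 = -20·7802 + 2773, so -153267 ≡ 2773 (mod 7802).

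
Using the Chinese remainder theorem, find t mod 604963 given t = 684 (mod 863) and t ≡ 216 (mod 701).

65409

863⁻¹ mod 701: 863*238 ≡ 1 (mod 701), so 863⁻¹ ≡ 238.
t = 684 + 863*((216 − 684)*238 mod 701) = 684 + 863*75 = 65409.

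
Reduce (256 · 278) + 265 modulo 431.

256 · 278 = 71168 ≡ 53 (mod 431)
53 + 265 = 318

318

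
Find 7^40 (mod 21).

7

40 in binary is 101000, i.e. 40 = 32 + 8.
7^1 ≡ 7 (mod 21)
7^2 ≡ 7^2 = 49 ≡ 7 (mod 21)
7^4 ≡ 7^2 = 49 ≡ 7 (mod 21)
7^8 ≡ 7^2 = 49 ≡ 7 (mod 21)
7^16 ≡ 7^2 = 49 ≡ 7 (mod 21)
7^32 ≡ 7^2 = 49 ≡ 7 (mod 21)
7^40 = 7^32 × 7^8 ≡ 7 × 7 (mod 21).
7 × 7 = 49 ≡ 7 (mod 21).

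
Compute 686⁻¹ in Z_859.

By the extended Euclidean algorithm:
859 = 1*686 + 173
686 = 3*173 + 167
173 = 1*167 + 6
167 = 27*6 + 5
6 = 1*5 + 1
5 = 5*1 + 0
gcd(686, 859) = 1, so the inverse exists.
Bézout: 1 = 115*859 − 144*686.
So 686⁻¹ ≡ −144 ≡ 715 (mod 859).

715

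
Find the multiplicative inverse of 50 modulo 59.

13

Run the extended Euclidean algorithm:
59 = 1×50 + 9
50 = 5×9 + 5
9 = 1×5 + 4
5 = 1×4 + 1
4 = 4×1 + 0
gcd(50, 59) = 1, so the inverse exists.
Bézout: 1 = −11×59 + 13×50.
So 50⁻¹ ≡ 13 (mod 59).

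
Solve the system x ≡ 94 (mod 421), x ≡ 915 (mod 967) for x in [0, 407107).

421⁻¹ mod 967: 421×820 ≡ 1 (mod 967), so 421⁻¹ ≡ 820.
x = 94 + 421×((915 − 94)×820 mod 967) = 94 + 421×188 = 79242.

79242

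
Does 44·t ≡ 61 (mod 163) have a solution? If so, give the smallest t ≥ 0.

94

gcd(44, 163) = 1, so a unique solution mod 163 exists.
44⁻¹ ≡ 63 (mod 163).
t ≡ 63·61 ≡ 94 (mod 163).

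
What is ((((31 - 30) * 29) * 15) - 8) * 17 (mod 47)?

31 - 30 = 1
1 * 29 = 29
29 * 15 = 435 ≡ 12 (mod 47)
12 - 8 = 4
4 * 17 = 68 ≡ 21 (mod 47)

21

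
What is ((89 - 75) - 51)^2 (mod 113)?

13

89 - 75 = 14
14 - 51 = -37 ≡ 76 (mod 113)
(76)^2 ≡ 13 (mod 113)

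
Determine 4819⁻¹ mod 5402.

3067

5402 = 1·4819 + 583
4819 = 8·583 + 155
583 = 3·155 + 118
155 = 1·118 + 37
118 = 3·37 + 7
37 = 5·7 + 2
7 = 3·2 + 1
2 = 2·1 + 0
gcd(4819, 5402) = 1, so the inverse exists.
Back-substitute for 1:
1 = 1·7 − 3·2
  = −3·37 + 16·7
  = 16·118 − 51·37
  = −51·155 + 67·118
  = 67·583 − 252·155
  = −252·4819 + 2083·583
  = 2083·5402 − 2335·4819
So 4819⁻¹ ≡ −2335 ≡ 3067 (mod 5402).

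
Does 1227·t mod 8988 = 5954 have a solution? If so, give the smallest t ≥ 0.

no solution

gcd(1227, 8988) = 3, and 3 does not divide 5954.
So the congruence has no solution.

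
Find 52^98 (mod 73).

98 in binary is 1100010, i.e. 98 = 64 + 32 + 2.
52^1 ≡ 52 (mod 73)
52^2 ≡ 52^2 = 2704 ≡ 3 (mod 73)
52^4 ≡ 3^2 = 9 (mod 73)
52^8 ≡ 9^2 = 81 ≡ 8 (mod 73)
52^16 ≡ 8^2 = 64 (mod 73)
52^32 ≡ 64^2 = 4096 ≡ 8 (mod 73)
52^64 ≡ 8^2 = 64 (mod 73)
52^98 = 52^64 · 52^32 · 52^2 ≡ 64 · 8 · 3 (mod 73).
Accumulate the product:
64 · 8 = 512 ≡ 1
1 · 3 = 3

3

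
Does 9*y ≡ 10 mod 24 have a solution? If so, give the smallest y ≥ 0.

no solution

gcd(9, 24) = 3, and 3 does not divide 10.
So the congruence has no solution.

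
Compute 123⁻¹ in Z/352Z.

83

Apply the Euclidean algorithm and back-substitute:
352 = 2·123 + 106
123 = 1·106 + 17
106 = 6·17 + 4
17 = 4·4 + 1
4 = 4·1 + 0
gcd(123, 352) = 1, so the inverse exists.
Bézout: 1 = −29·352 + 83·123.
So 123⁻¹ ≡ 83 (mod 352).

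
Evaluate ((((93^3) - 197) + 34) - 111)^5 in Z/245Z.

(93)^3 ≡ 22 (mod 245)
22 - 197 = -175 ≡ 70 (mod 245)
70 + 34 = 104
104 - 111 = -7 ≡ 238 (mod 245)
(238)^5 ≡ 98 (mod 245)

98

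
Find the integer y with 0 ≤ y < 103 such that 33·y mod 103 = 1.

Run the extended Euclidean algorithm:
103 = 3·33 + 4
33 = 8·4 + 1
4 = 4·1 + 0
gcd(33, 103) = 1, so the inverse exists.
Bézout: 1 = −8·103 + 25·33.
So 33⁻¹ ≡ 25 (mod 103).

25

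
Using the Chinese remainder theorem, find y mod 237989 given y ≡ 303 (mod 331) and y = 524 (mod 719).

43664

331⁻¹ mod 719: 331*391 ≡ 1 (mod 719), so 331⁻¹ ≡ 391.
y = 303 + 331*((524 − 303)*391 mod 719) = 303 + 331*131 = 43664.
Check: 43664 mod 331 = 303, 43664 mod 719 = 524. ✓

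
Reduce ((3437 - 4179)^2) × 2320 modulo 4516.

3437 - 4179 = -742 ≡ 3774 (mod 4516)
(3774)^2 ≡ 4128 (mod 4516)
4128 × 2320 = 9576960 ≡ 3040 (mod 4516)

3040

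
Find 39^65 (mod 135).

54

Using repeated squaring:
39^1 ≡ 39 (mod 135)
39^2 ≡ 39^2 = 1521 ≡ 36 (mod 135)
39^4 ≡ 36^2 = 1296 ≡ 81 (mod 135)
39^8 ≡ 81^2 = 6561 ≡ 81 (mod 135)
39^16 ≡ 81^2 = 6561 ≡ 81 (mod 135)
39^32 ≡ 81^2 = 6561 ≡ 81 (mod 135)
39^64 ≡ 81^2 = 6561 ≡ 81 (mod 135)
39^65 = 39^64 * 39^1 ≡ 81 * 39 (mod 135).
81 * 39 = 3159 ≡ 54 (mod 135).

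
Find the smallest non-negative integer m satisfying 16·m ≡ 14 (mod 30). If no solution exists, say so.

14

gcd(16, 30) = 2, and 2 | 14, so solutions exist.
Divide through by 2: 8·m ≡ 7 (mod 15).
8⁻¹ ≡ 2 (mod 15).
m ≡ 2·7 ≡ 14 (mod 15).
The smallest non-negative solution is m = 14.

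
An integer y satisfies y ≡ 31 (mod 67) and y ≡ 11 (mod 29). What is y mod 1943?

67⁻¹ mod 29: 67*13 ≡ 1 (mod 29), so 67⁻¹ ≡ 13.
y = 31 + 67*((11 − 31)*13 mod 29) = 31 + 67*1 = 98.

98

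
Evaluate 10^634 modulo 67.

Using repeated squaring:
10^1 ≡ 10 (mod 67)
10^2 ≡ 10^2 = 100 ≡ 33 (mod 67)
10^4 ≡ 33^2 = 1089 ≡ 17 (mod 67)
10^8 ≡ 17^2 = 289 ≡ 21 (mod 67)
10^16 ≡ 21^2 = 441 ≡ 39 (mod 67)
10^32 ≡ 39^2 = 1521 ≡ 47 (mod 67)
10^64 ≡ 47^2 = 2209 ≡ 65 (mod 67)
10^128 ≡ 65^2 = 4225 ≡ 4 (mod 67)
10^256 ≡ 4^2 = 16 (mod 67)
10^512 ≡ 16^2 = 256 ≡ 55 (mod 67)
10^634 = 10^512 × 10^64 × 10^32 × 10^16 × 10^8 × 10^2 ≡ 55 × 65 × 47 × 39 × 21 × 33 (mod 67).
Accumulate the product:
55 × 65 = 3575 ≡ 24
24 × 47 = 1128 ≡ 56
56 × 39 = 2184 ≡ 40
40 × 21 = 840 ≡ 36
36 × 33 = 1188 ≡ 49

49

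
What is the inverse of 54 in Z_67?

Apply the Euclidean algorithm and back-substitute:
67 = 1·54 + 13
54 = 4·13 + 2
13 = 6·2 + 1
2 = 2·1 + 0
gcd(54, 67) = 1, so the inverse exists.
Bézout: 1 = 25·67 − 31·54.
So 54⁻¹ ≡ −31 ≡ 36 (mod 67).

36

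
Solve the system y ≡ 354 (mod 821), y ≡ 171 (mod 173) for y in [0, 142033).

58645

821⁻¹ mod 173: 821·114 ≡ 1 (mod 173), so 821⁻¹ ≡ 114.
y = 354 + 821·((171 − 354)·114 mod 173) = 354 + 821·71 = 58645.
Check: 58645 mod 821 = 354, 58645 mod 173 = 171. ✓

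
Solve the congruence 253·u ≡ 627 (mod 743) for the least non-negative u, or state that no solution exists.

164

gcd(253, 743) = 1, so a unique solution mod 743 exists.
253⁻¹ ≡ 511 (mod 743).
u ≡ 511·627 ≡ 164 (mod 743).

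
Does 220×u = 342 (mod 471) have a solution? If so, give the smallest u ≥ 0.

297

gcd(220, 471) = 1, so a unique solution mod 471 exists.
220⁻¹ ≡ 319 (mod 471).
u ≡ 319×342 ≡ 297 (mod 471).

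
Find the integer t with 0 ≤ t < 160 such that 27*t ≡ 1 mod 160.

83

160 = 5*27 + 25
27 = 1*25 + 2
25 = 12*2 + 1
2 = 2*1 + 0
gcd(27, 160) = 1, so the inverse exists.
Back-substitute for 1:
1 = 1*25 − 12*2
  = −12*27 + 13*25
  = 13*160 − 77*27
So 27⁻¹ ≡ −77 ≡ 83 (mod 160).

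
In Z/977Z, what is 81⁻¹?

193

977 = 12×81 + 5
81 = 16×5 + 1
5 = 5×1 + 0
gcd(81, 977) = 1, so the inverse exists.
Back-substitute for 1:
1 = 1×81 − 16×5
  = −16×977 + 193×81
So 81⁻¹ ≡ 193 (mod 977).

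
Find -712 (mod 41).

-712 = -18·41 + 26, so -712 ≡ 26 (mod 41).

26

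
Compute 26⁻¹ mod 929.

Apply the Euclidean algorithm and back-substitute:
929 = 35·26 + 19
26 = 1·19 + 7
19 = 2·7 + 5
7 = 1·5 + 2
5 = 2·2 + 1
2 = 2·1 + 0
gcd(26, 929) = 1, so the inverse exists.
Bézout: 1 = 11·929 − 393·26.
So 26⁻¹ ≡ −393 ≡ 536 (mod 929).

536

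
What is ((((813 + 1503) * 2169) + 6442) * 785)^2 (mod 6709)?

813 + 1503 = 2316
2316 * 2169 = 5023404 ≡ 5072 (mod 6709)
5072 + 6442 = 11514 ≡ 4805 (mod 6709)
4805 * 785 = 3771925 ≡ 1467 (mod 6709)
(1467)^2 ≡ 5209 (mod 6709)

5209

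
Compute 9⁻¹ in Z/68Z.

53

68 = 7·9 + 5
9 = 1·5 + 4
5 = 1·4 + 1
4 = 4·1 + 0
gcd(9, 68) = 1, so the inverse exists.
Bézout: 1 = 2·68 − 15·9.
So 9⁻¹ ≡ −15 ≡ 53 (mod 68).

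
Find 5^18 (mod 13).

12

Using repeated squaring:
18 in binary is 10010, i.e. 18 = 16 + 2.
5^1 ≡ 5 (mod 13)
5^2 ≡ 5^2 = 25 ≡ 12 (mod 13)
5^4 ≡ 12^2 = 144 ≡ 1 (mod 13)
5^8 ≡ 1^2 = 1 (mod 13)
5^16 ≡ 1^2 = 1 (mod 13)
5^18 = 5^16 * 5^2 ≡ 1 * 12 (mod 13).
1 * 12 = 12 ≡ 12 (mod 13).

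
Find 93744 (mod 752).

496

93744 = 124×752 + 496, so 93744 ≡ 496 (mod 752).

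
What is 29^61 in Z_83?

Compute successive squares:
61 in binary is 111101, i.e. 61 = 32 + 16 + 8 + 4 + 1.
29^1 ≡ 29 (mod 83)
29^2 ≡ 29^2 = 841 ≡ 11 (mod 83)
29^4 ≡ 11^2 = 121 ≡ 38 (mod 83)
29^8 ≡ 38^2 = 1444 ≡ 33 (mod 83)
29^16 ≡ 33^2 = 1089 ≡ 10 (mod 83)
29^32 ≡ 10^2 = 100 ≡ 17 (mod 83)
29^61 = 29^32 · 29^16 · 29^8 · 29^4 · 29^1 ≡ 17 · 10 · 33 · 38 · 29 (mod 83).
Accumulate the product:
17 · 10 = 170 ≡ 4
4 · 33 = 132 ≡ 49
49 · 38 = 1862 ≡ 36
36 · 29 = 1044 ≡ 48

48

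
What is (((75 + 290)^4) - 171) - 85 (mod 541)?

75 + 290 = 365
(365)^4 ≡ 386 (mod 541)
386 - 171 = 215
215 - 85 = 130

130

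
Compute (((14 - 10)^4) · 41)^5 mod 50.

14 - 10 = 4
(4)^4 ≡ 6 (mod 50)
6 · 41 = 246 ≡ 46 (mod 50)
(46)^5 ≡ 26 (mod 50)

26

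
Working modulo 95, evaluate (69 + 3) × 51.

69 + 3 = 72
72 × 51 = 3672 ≡ 62 (mod 95)

62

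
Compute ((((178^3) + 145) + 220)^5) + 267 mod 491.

(178)^3 ≡ 126 (mod 491)
126 + 145 = 271
271 + 220 = 491 ≡ 0 (mod 491)
(0)^5 ≡ 0 (mod 491)
0 + 267 = 267

267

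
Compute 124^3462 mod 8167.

4380

Using repeated squaring:
124^1 ≡ 124 (mod 8167)
124^2 ≡ 124^2 = 15376 ≡ 7209 (mod 8167)
124^4 ≡ 7209^2 = 51969681 ≡ 3060 (mod 8167)
124^8 ≡ 3060^2 = 9363600 ≡ 4218 (mod 8167)
124^16 ≡ 4218^2 = 17791524 ≡ 3798 (mod 8167)
124^32 ≡ 3798^2 = 14424804 ≡ 1882 (mod 8167)
124^64 ≡ 1882^2 = 3541924 ≡ 5613 (mod 8167)
124^128 ≡ 5613^2 = 31505769 ≡ 5650 (mod 8167)
124^256 ≡ 5650^2 = 31922500 ≡ 5864 (mod 8167)
124^512 ≡ 5864^2 = 34386496 ≡ 3426 (mod 8167)
124^1024 ≡ 3426^2 = 11737476 ≡ 1497 (mod 8167)
124^2048 ≡ 1497^2 = 2241009 ≡ 3251 (mod 8167)
124^3462 = 124^2048 * 124^1024 * 124^256 * 124^128 * 124^4 * 124^2 ≡ 3251 * 1497 * 5864 * 5650 * 3060 * 7209 (mod 8167).
Accumulate the product:
3251 * 1497 = 4866747 ≡ 7382
7382 * 5864 = 43288048 ≡ 2948
2948 * 5650 = 16656200 ≡ 3687
3687 * 3060 = 11282220 ≡ 3593
3593 * 7209 = 25901937 ≡ 4380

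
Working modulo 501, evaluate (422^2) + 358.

86

(422)^2 ≡ 229 (mod 501)
229 + 358 = 587 ≡ 86 (mod 501)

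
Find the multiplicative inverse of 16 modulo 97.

97 = 6·16 + 1
16 = 16·1 + 0
gcd(16, 97) = 1, so the inverse exists.
Bézout: 1 = 1·97 − 6·16.
So 16⁻¹ ≡ −6 ≡ 91 (mod 97).

91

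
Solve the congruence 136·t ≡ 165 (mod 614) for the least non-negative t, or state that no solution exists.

no solution

gcd(136, 614) = 2, and 2 does not divide 165.
So the congruence has no solution.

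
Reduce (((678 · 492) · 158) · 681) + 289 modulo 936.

678 · 492 = 333576 ≡ 360 (mod 936)
360 · 158 = 56880 ≡ 720 (mod 936)
720 · 681 = 490320 ≡ 792 (mod 936)
792 + 289 = 1081 ≡ 145 (mod 936)

145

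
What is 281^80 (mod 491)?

80 in binary is 1010000, i.e. 80 = 64 + 16.
281^1 ≡ 281 (mod 491)
281^2 ≡ 281^2 = 78961 ≡ 401 (mod 491)
281^4 ≡ 401^2 = 160801 ≡ 244 (mod 491)
281^8 ≡ 244^2 = 59536 ≡ 125 (mod 491)
281^16 ≡ 125^2 = 15625 ≡ 404 (mod 491)
281^32 ≡ 404^2 = 163216 ≡ 204 (mod 491)
281^64 ≡ 204^2 = 41616 ≡ 372 (mod 491)
281^80 = 281^64 · 281^16 ≡ 372 · 404 (mod 491).
372 · 404 = 150288 ≡ 42 (mod 491).

42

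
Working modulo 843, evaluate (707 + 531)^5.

815

707 + 531 = 1238 ≡ 395 (mod 843)
(395)^5 ≡ 815 (mod 843)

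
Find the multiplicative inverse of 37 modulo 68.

Run the extended Euclidean algorithm:
68 = 1*37 + 31
37 = 1*31 + 6
31 = 5*6 + 1
6 = 6*1 + 0
gcd(37, 68) = 1, so the inverse exists.
Bézout: 1 = 6*68 − 11*37.
So 37⁻¹ ≡ −11 ≡ 57 (mod 68).

57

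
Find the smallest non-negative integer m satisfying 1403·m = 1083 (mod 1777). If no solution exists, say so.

515

gcd(1403, 1777) = 1, so a unique solution mod 1777 exists.
1403⁻¹ ≡ 898 (mod 1777).
m ≡ 898·1083 ≡ 515 (mod 1777).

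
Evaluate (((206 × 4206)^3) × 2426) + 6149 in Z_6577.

206 × 4206 = 866436 ≡ 4849 (mod 6577)
(4849)^3 ≡ 1111 (mod 6577)
1111 × 2426 = 2695286 ≡ 5293 (mod 6577)
5293 + 6149 = 11442 ≡ 4865 (mod 6577)

4865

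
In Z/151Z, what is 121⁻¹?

151 = 1·121 + 30
121 = 4·30 + 1
30 = 30·1 + 0
gcd(121, 151) = 1, so the inverse exists.
Bézout: 1 = −4·151 + 5·121.
So 121⁻¹ ≡ 5 (mod 151).

5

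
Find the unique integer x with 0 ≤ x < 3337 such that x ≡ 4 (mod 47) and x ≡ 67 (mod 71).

1132

47⁻¹ mod 71: 47*68 ≡ 1 (mod 71), so 47⁻¹ ≡ 68.
x = 4 + 47*((67 − 4)*68 mod 71) = 4 + 47*24 = 1132.
Check: 1132 mod 47 = 4, 1132 mod 71 = 67. ✓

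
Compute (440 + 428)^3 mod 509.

179

440 + 428 = 868 ≡ 359 (mod 509)
(359)^3 ≡ 179 (mod 509)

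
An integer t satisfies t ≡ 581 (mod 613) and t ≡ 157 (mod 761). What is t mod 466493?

613⁻¹ mod 761: 613·725 ≡ 1 (mod 761), so 613⁻¹ ≡ 725.
t = 581 + 613·((157 − 581)·725 mod 761) = 581 + 613·44 = 27553.
Check: 27553 mod 613 = 581, 27553 mod 761 = 157. ✓

27553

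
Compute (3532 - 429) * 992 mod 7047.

5684

3532 - 429 = 3103
3103 * 992 = 3078176 ≡ 5684 (mod 7047)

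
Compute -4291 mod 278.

157

-4291 = -16*278 + 157, so -4291 ≡ 157 (mod 278).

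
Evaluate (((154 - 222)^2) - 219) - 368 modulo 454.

154 - 222 = -68 ≡ 386 (mod 454)
(386)^2 ≡ 84 (mod 454)
84 - 219 = -135 ≡ 319 (mod 454)
319 - 368 = -49 ≡ 405 (mod 454)

405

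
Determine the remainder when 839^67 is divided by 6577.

Compute successive squares:
839^1 ≡ 839 (mod 6577)
839^2 ≡ 839^2 = 703921 ≡ 182 (mod 6577)
839^4 ≡ 182^2 = 33124 ≡ 239 (mod 6577)
839^8 ≡ 239^2 = 57121 ≡ 4505 (mod 6577)
839^16 ≡ 4505^2 = 20295025 ≡ 4980 (mod 6577)
839^32 ≡ 4980^2 = 24800400 ≡ 5110 (mod 6577)
839^64 ≡ 5110^2 = 26112100 ≡ 1410 (mod 6577)
839^67 = 839^64 · 839^2 · 839^1 ≡ 1410 · 182 · 839 (mod 6577).
Accumulate the product:
1410 · 182 = 256620 ≡ 117
117 · 839 = 98163 ≡ 6085

6085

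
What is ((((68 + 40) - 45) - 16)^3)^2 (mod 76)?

49

68 + 40 = 108 ≡ 32 (mod 76)
32 - 45 = -13 ≡ 63 (mod 76)
63 - 16 = 47
(47)^3 ≡ 7 (mod 76)
(7)^2 ≡ 49 (mod 76)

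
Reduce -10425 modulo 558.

177

-10425 = -19×558 + 177, so -10425 ≡ 177 (mod 558).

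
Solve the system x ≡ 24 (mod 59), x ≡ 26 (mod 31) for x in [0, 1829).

59⁻¹ mod 31: 59×10 ≡ 1 (mod 31), so 59⁻¹ ≡ 10.
x = 24 + 59×((26 − 24)×10 mod 31) = 24 + 59×20 = 1204.

1204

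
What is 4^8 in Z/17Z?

1

Using repeated squaring:
4^1 ≡ 4 (mod 17)
4^2 ≡ 4^2 = 16 (mod 17)
4^4 ≡ 16^2 = 256 ≡ 1 (mod 17)
4^8 ≡ 1^2 = 1 (mod 17)
So 4^8 ≡ 1 (mod 17).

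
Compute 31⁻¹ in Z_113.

62

113 = 3·31 + 20
31 = 1·20 + 11
20 = 1·11 + 9
11 = 1·9 + 2
9 = 4·2 + 1
2 = 2·1 + 0
gcd(31, 113) = 1, so the inverse exists.
Bézout: 1 = 14·113 − 51·31.
So 31⁻¹ ≡ −51 ≡ 62 (mod 113).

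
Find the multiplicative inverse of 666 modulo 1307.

1307 = 1·666 + 641
666 = 1·641 + 25
641 = 25·25 + 16
25 = 1·16 + 9
16 = 1·9 + 7
9 = 1·7 + 2
7 = 3·2 + 1
2 = 2·1 + 0
gcd(666, 1307) = 1, so the inverse exists.
Bézout: 1 = 293·1307 − 575·666.
So 666⁻¹ ≡ −575 ≡ 732 (mod 1307).

732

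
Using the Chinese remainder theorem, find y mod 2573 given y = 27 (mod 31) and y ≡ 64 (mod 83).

31⁻¹ mod 83: 31·75 ≡ 1 (mod 83), so 31⁻¹ ≡ 75.
y = 27 + 31·((64 − 27)·75 mod 83) = 27 + 31·36 = 1143.

1143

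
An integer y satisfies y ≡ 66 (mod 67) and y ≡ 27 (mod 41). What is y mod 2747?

1339

67⁻¹ mod 41: 67×30 ≡ 1 (mod 41), so 67⁻¹ ≡ 30.
y = 66 + 67×((27 − 66)×30 mod 41) = 66 + 67×19 = 1339.
Check: 1339 mod 67 = 66, 1339 mod 41 = 27. ✓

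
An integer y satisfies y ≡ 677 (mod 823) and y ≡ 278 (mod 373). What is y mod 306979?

247577

823⁻¹ mod 373: 823×218 ≡ 1 (mod 373), so 823⁻¹ ≡ 218.
y = 677 + 823×((278 − 677)×218 mod 373) = 677 + 823×300 = 247577.
Check: 247577 mod 823 = 677, 247577 mod 373 = 278. ✓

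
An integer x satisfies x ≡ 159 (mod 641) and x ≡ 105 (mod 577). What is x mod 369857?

641⁻¹ mod 577: 641×568 ≡ 1 (mod 577), so 641⁻¹ ≡ 568.
x = 159 + 641×((105 − 159)×568 mod 577) = 159 + 641×486 = 311685.

311685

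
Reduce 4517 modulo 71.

44

4517 = 63×71 + 44, so 4517 ≡ 44 (mod 71).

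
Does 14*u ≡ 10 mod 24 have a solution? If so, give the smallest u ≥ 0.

11

gcd(14, 24) = 2, and 2 | 10, so solutions exist.
Divide through by 2: 7*u ≡ 5 (mod 12).
7⁻¹ ≡ 7 (mod 12).
u ≡ 7*5 ≡ 11 (mod 12).
The smallest non-negative solution is u = 11.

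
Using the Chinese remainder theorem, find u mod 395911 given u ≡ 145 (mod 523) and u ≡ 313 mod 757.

523⁻¹ mod 757: 523*702 ≡ 1 (mod 757), so 523⁻¹ ≡ 702.
u = 145 + 523*((313 − 145)*702 mod 757) = 145 + 523*601 = 314468.
Check: 314468 mod 523 = 145, 314468 mod 757 = 313. ✓

314468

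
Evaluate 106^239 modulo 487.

130

239 in binary is 11101111, i.e. 239 = 128 + 64 + 32 + 8 + 4 + 2 + 1.
106^1 ≡ 106 (mod 487)
106^2 ≡ 106^2 = 11236 ≡ 35 (mod 487)
106^4 ≡ 35^2 = 1225 ≡ 251 (mod 487)
106^8 ≡ 251^2 = 63001 ≡ 178 (mod 487)
106^16 ≡ 178^2 = 31684 ≡ 29 (mod 487)
106^32 ≡ 29^2 = 841 ≡ 354 (mod 487)
106^64 ≡ 354^2 = 125316 ≡ 157 (mod 487)
106^128 ≡ 157^2 = 24649 ≡ 299 (mod 487)
106^239 = 106^128 * 106^64 * 106^32 * 106^8 * 106^4 * 106^2 * 106^1 ≡ 299 * 157 * 354 * 178 * 251 * 35 * 106 (mod 487).
Accumulate the product:
299 * 157 = 46943 ≡ 191
191 * 354 = 67614 ≡ 408
408 * 178 = 72624 ≡ 61
61 * 251 = 15311 ≡ 214
214 * 35 = 7490 ≡ 185
185 * 106 = 19610 ≡ 130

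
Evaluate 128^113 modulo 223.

Using repeated squaring:
113 in binary is 1110001, i.e. 113 = 64 + 32 + 16 + 1.
128^1 ≡ 128 (mod 223)
128^2 ≡ 128^2 = 16384 ≡ 105 (mod 223)
128^4 ≡ 105^2 = 11025 ≡ 98 (mod 223)
128^8 ≡ 98^2 = 9604 ≡ 15 (mod 223)
128^16 ≡ 15^2 = 225 ≡ 2 (mod 223)
128^32 ≡ 2^2 = 4 (mod 223)
128^64 ≡ 4^2 = 16 (mod 223)
128^113 = 128^64 × 128^32 × 128^16 × 128^1 ≡ 16 × 4 × 2 × 128 (mod 223).
Accumulate the product:
16 × 4 = 64
64 × 2 = 128
128 × 128 = 16384 ≡ 105

105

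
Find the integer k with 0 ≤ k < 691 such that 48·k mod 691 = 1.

691 = 14·48 + 19
48 = 2·19 + 10
19 = 1·10 + 9
10 = 1·9 + 1
9 = 9·1 + 0
gcd(48, 691) = 1, so the inverse exists.
Bézout: 1 = −5·691 + 72·48.
So 48⁻¹ ≡ 72 (mod 691).

72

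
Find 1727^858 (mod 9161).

4210

By square-and-multiply:
858 in binary is 1101011010, i.e. 858 = 512 + 256 + 64 + 16 + 8 + 2.
1727^1 ≡ 1727 (mod 9161)
1727^2 ≡ 1727^2 = 2982529 ≡ 5204 (mod 9161)
1727^4 ≡ 5204^2 = 27081616 ≡ 1700 (mod 9161)
1727^8 ≡ 1700^2 = 2890000 ≡ 4285 (mod 9161)
1727^16 ≡ 4285^2 = 18361225 ≡ 2581 (mod 9161)
1727^32 ≡ 2581^2 = 6661561 ≡ 1514 (mod 9161)
1727^64 ≡ 1514^2 = 2292196 ≡ 1946 (mod 9161)
1727^128 ≡ 1946^2 = 3786916 ≡ 3423 (mod 9161)
1727^256 ≡ 3423^2 = 11716929 ≡ 10 (mod 9161)
1727^512 ≡ 10^2 = 100 (mod 9161)
1727^858 = 1727^512 * 1727^256 * 1727^64 * 1727^16 * 1727^8 * 1727^2 ≡ 100 * 10 * 1946 * 2581 * 4285 * 5204 (mod 9161).
Accumulate the product:
100 * 10 = 1000
1000 * 1946 = 1946000 ≡ 3868
3868 * 2581 = 9983308 ≡ 6979
6979 * 4285 = 29905015 ≡ 3511
3511 * 5204 = 18271244 ≡ 4210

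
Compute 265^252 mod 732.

1

Compute successive squares:
265^1 ≡ 265 (mod 732)
265^2 ≡ 265^2 = 70225 ≡ 685 (mod 732)
265^4 ≡ 685^2 = 469225 ≡ 13 (mod 732)
265^8 ≡ 13^2 = 169 (mod 732)
265^16 ≡ 169^2 = 28561 ≡ 13 (mod 732)
265^32 ≡ 13^2 = 169 (mod 732)
265^64 ≡ 169^2 = 28561 ≡ 13 (mod 732)
265^128 ≡ 13^2 = 169 (mod 732)
265^252 = 265^128 * 265^64 * 265^32 * 265^16 * 265^8 * 265^4 ≡ 169 * 13 * 169 * 13 * 169 * 13 (mod 732).
Accumulate the product:
169 * 13 = 2197 ≡ 1
1 * 169 = 169
169 * 13 = 2197 ≡ 1
1 * 169 = 169
169 * 13 = 2197 ≡ 1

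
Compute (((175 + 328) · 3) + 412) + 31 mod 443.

180

175 + 328 = 503 ≡ 60 (mod 443)
60 · 3 = 180
180 + 412 = 592 ≡ 149 (mod 443)
149 + 31 = 180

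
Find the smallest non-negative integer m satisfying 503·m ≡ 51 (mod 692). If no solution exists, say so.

505

gcd(503, 692) = 1, so a unique solution mod 692 exists.
503⁻¹ ≡ 227 (mod 692).
m ≡ 227·51 ≡ 505 (mod 692).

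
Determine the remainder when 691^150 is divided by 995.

316

Compute successive squares:
691^1 ≡ 691 (mod 995)
691^2 ≡ 691^2 = 477481 ≡ 876 (mod 995)
691^4 ≡ 876^2 = 767376 ≡ 231 (mod 995)
691^8 ≡ 231^2 = 53361 ≡ 626 (mod 995)
691^16 ≡ 626^2 = 391876 ≡ 841 (mod 995)
691^32 ≡ 841^2 = 707281 ≡ 831 (mod 995)
691^64 ≡ 831^2 = 690561 ≡ 31 (mod 995)
691^128 ≡ 31^2 = 961 (mod 995)
691^150 = 691^128 × 691^16 × 691^4 × 691^2 ≡ 961 × 841 × 231 × 876 (mod 995).
Accumulate the product:
961 × 841 = 808201 ≡ 261
261 × 231 = 60291 ≡ 591
591 × 876 = 517716 ≡ 316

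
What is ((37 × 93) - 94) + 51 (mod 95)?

73

37 × 93 = 3441 ≡ 21 (mod 95)
21 - 94 = -73 ≡ 22 (mod 95)
22 + 51 = 73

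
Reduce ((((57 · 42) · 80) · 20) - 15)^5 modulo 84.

69

57 · 42 = 2394 ≡ 42 (mod 84)
42 · 80 = 3360 ≡ 0 (mod 84)
0 · 20 = 0
0 - 15 = -15 ≡ 69 (mod 84)
(69)^5 ≡ 69 (mod 84)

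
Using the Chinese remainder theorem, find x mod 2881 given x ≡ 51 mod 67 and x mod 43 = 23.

453

67⁻¹ mod 43: 67*9 ≡ 1 (mod 43), so 67⁻¹ ≡ 9.
x = 51 + 67*((23 − 51)*9 mod 43) = 51 + 67*6 = 453.
Check: 453 mod 67 = 51, 453 mod 43 = 23. ✓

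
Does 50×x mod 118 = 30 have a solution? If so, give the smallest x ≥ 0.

36

gcd(50, 118) = 2, and 2 | 30, so solutions exist.
Divide through by 2: 25×x ≡ 15 (mod 59).
25⁻¹ ≡ 26 (mod 59).
x ≡ 26×15 ≡ 36 (mod 59).
The smallest non-negative solution is x = 36.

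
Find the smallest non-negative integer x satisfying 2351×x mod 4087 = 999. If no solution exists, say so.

gcd(2351, 4087) = 1, so a unique solution mod 4087 exists.
2351⁻¹ ≡ 525 (mod 4087).
x ≡ 525×999 ≡ 1339 (mod 4087).

1339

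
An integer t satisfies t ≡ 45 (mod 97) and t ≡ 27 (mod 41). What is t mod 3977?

97⁻¹ mod 41: 97*11 ≡ 1 (mod 41), so 97⁻¹ ≡ 11.
t = 45 + 97*((27 − 45)*11 mod 41) = 45 + 97*7 = 724.
Check: 724 mod 97 = 45, 724 mod 41 = 27. ✓

724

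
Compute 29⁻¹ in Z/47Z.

13

47 = 1*29 + 18
29 = 1*18 + 11
18 = 1*11 + 7
11 = 1*7 + 4
7 = 1*4 + 3
4 = 1*3 + 1
3 = 3*1 + 0
gcd(29, 47) = 1, so the inverse exists.
Back-substitute for 1:
1 = 1*4 − 1*3
  = −1*7 + 2*4
  = 2*11 − 3*7
  = −3*18 + 5*11
  = 5*29 − 8*18
  = −8*47 + 13*29
So 29⁻¹ ≡ 13 (mod 47).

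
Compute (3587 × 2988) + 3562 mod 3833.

3587 × 2988 = 10717956 ≡ 888 (mod 3833)
888 + 3562 = 4450 ≡ 617 (mod 3833)

617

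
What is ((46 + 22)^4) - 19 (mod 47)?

46 + 22 = 68 ≡ 21 (mod 47)
(21)^4 ≡ 42 (mod 47)
42 - 19 = 23

23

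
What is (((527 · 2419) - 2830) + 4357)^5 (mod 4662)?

326

527 · 2419 = 1274813 ≡ 2087 (mod 4662)
2087 - 2830 = -743 ≡ 3919 (mod 4662)
3919 + 4357 = 8276 ≡ 3614 (mod 4662)
(3614)^5 ≡ 326 (mod 4662)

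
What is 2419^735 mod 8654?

Using repeated squaring:
735 in binary is 1011011111, i.e. 735 = 512 + 128 + 64 + 16 + 8 + 4 + 2 + 1.
2419^1 ≡ 2419 (mod 8654)
2419^2 ≡ 2419^2 = 5851561 ≡ 1457 (mod 8654)
2419^4 ≡ 1457^2 = 2122849 ≡ 2619 (mod 8654)
2419^8 ≡ 2619^2 = 6859161 ≡ 5193 (mod 8654)
2419^16 ≡ 5193^2 = 26967249 ≡ 1385 (mod 8654)
2419^32 ≡ 1385^2 = 1918225 ≡ 5691 (mod 8654)
2419^64 ≡ 5691^2 = 32387481 ≡ 4213 (mod 8654)
2419^128 ≡ 4213^2 = 17749369 ≡ 15 (mod 8654)
2419^256 ≡ 15^2 = 225 (mod 8654)
2419^512 ≡ 225^2 = 50625 ≡ 7355 (mod 8654)
2419^735 = 2419^512 · 2419^128 · 2419^64 · 2419^16 · 2419^8 · 2419^4 · 2419^2 · 2419^1 ≡ 7355 · 15 · 4213 · 1385 · 5193 · 2619 · 1457 · 2419 (mod 8654).
Accumulate the product:
7355 · 15 = 110325 ≡ 6477
6477 · 4213 = 27287601 ≡ 1539
1539 · 1385 = 2131515 ≡ 2631
2631 · 5193 = 13662783 ≡ 6771
6771 · 2619 = 17733249 ≡ 1203
1203 · 1457 = 1752771 ≡ 4663
4663 · 2419 = 11279797 ≡ 3635

3635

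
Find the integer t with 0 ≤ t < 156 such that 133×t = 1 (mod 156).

61

By the extended Euclidean algorithm:
156 = 1×133 + 23
133 = 5×23 + 18
23 = 1×18 + 5
18 = 3×5 + 3
5 = 1×3 + 2
3 = 1×2 + 1
2 = 2×1 + 0
gcd(133, 156) = 1, so the inverse exists.
Back-substitute for 1:
1 = 1×3 − 1×2
  = −1×5 + 2×3
  = 2×18 − 7×5
  = −7×23 + 9×18
  = 9×133 − 52×23
  = −52×156 + 61×133
So 133⁻¹ ≡ 61 (mod 156).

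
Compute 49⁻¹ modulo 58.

45

58 = 1·49 + 9
49 = 5·9 + 4
9 = 2·4 + 1
4 = 4·1 + 0
gcd(49, 58) = 1, so the inverse exists.
Back-substitute for 1:
1 = 1·9 − 2·4
  = −2·49 + 11·9
  = 11·58 − 13·49
So 49⁻¹ ≡ −13 ≡ 45 (mod 58).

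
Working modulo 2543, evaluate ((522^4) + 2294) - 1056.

(522)^4 ≡ 1738 (mod 2543)
1738 + 2294 = 4032 ≡ 1489 (mod 2543)
1489 - 1056 = 433

433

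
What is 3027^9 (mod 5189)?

747

Using repeated squaring:
9 in binary is 1001, i.e. 9 = 8 + 1.
3027^1 ≡ 3027 (mod 5189)
3027^2 ≡ 3027^2 = 9162729 ≡ 4144 (mod 5189)
3027^4 ≡ 4144^2 = 17172736 ≡ 2335 (mod 5189)
3027^8 ≡ 2335^2 = 5452225 ≡ 3775 (mod 5189)
3027^9 = 3027^8 × 3027^1 ≡ 3775 × 3027 (mod 5189).
3775 × 3027 = 11426925 ≡ 747 (mod 5189).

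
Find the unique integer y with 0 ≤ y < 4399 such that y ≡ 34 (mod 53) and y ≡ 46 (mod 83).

3532

53⁻¹ mod 83: 53×47 ≡ 1 (mod 83), so 53⁻¹ ≡ 47.
y = 34 + 53×((46 − 34)×47 mod 83) = 34 + 53×66 = 3532.
Check: 3532 mod 53 = 34, 3532 mod 83 = 46. ✓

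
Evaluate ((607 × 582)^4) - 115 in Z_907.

607 × 582 = 353274 ≡ 451 (mod 907)
(451)^4 ≡ 776 (mod 907)
776 - 115 = 661

661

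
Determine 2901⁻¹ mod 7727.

Apply the Euclidean algorithm and back-substitute:
7727 = 2·2901 + 1925
2901 = 1·1925 + 976
1925 = 1·976 + 949
976 = 1·949 + 27
949 = 35·27 + 4
27 = 6·4 + 3
4 = 1·3 + 1
3 = 3·1 + 0
gcd(2901, 7727) = 1, so the inverse exists.
Back-substitute for 1:
1 = 1·4 − 1·3
  = −1·27 + 7·4
  = 7·949 − 246·27
  = −246·976 + 253·949
  = 253·1925 − 499·976
  = −499·2901 + 752·1925
  = 752·7727 − 2003·2901
So 2901⁻¹ ≡ −2003 ≡ 5724 (mod 7727).

5724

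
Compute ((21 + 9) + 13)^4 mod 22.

1

21 + 9 = 30 ≡ 8 (mod 22)
8 + 13 = 21
(21)^4 ≡ 1 (mod 22)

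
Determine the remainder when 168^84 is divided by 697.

543

Compute successive squares:
84 in binary is 1010100, i.e. 84 = 64 + 16 + 4.
168^1 ≡ 168 (mod 697)
168^2 ≡ 168^2 = 28224 ≡ 344 (mod 697)
168^4 ≡ 344^2 = 118336 ≡ 543 (mod 697)
168^8 ≡ 543^2 = 294849 ≡ 18 (mod 697)
168^16 ≡ 18^2 = 324 (mod 697)
168^32 ≡ 324^2 = 104976 ≡ 426 (mod 697)
168^64 ≡ 426^2 = 181476 ≡ 256 (mod 697)
168^84 = 168^64 · 168^16 · 168^4 ≡ 256 · 324 · 543 (mod 697).
Accumulate the product:
256 · 324 = 82944 ≡ 1
1 · 543 = 543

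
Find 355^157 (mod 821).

658

355^1 ≡ 355 (mod 821)
355^2 ≡ 355^2 = 126025 ≡ 412 (mod 821)
355^4 ≡ 412^2 = 169744 ≡ 618 (mod 821)
355^8 ≡ 618^2 = 381924 ≡ 159 (mod 821)
355^16 ≡ 159^2 = 25281 ≡ 651 (mod 821)
355^32 ≡ 651^2 = 423801 ≡ 165 (mod 821)
355^64 ≡ 165^2 = 27225 ≡ 132 (mod 821)
355^128 ≡ 132^2 = 17424 ≡ 183 (mod 821)
355^157 = 355^128 * 355^16 * 355^8 * 355^4 * 355^1 ≡ 183 * 651 * 159 * 618 * 355 (mod 821).
Accumulate the product:
183 * 651 = 119133 ≡ 88
88 * 159 = 13992 ≡ 35
35 * 618 = 21630 ≡ 284
284 * 355 = 100820 ≡ 658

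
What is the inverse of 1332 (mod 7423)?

Apply the Euclidean algorithm and back-substitute:
7423 = 5·1332 + 763
1332 = 1·763 + 569
763 = 1·569 + 194
569 = 2·194 + 181
194 = 1·181 + 13
181 = 13·13 + 12
13 = 1·12 + 1
12 = 12·1 + 0
gcd(1332, 7423) = 1, so the inverse exists.
Back-substitute for 1:
1 = 1·13 − 1·12
  = −1·181 + 14·13
  = 14·194 − 15·181
  = −15·569 + 44·194
  = 44·763 − 59·569
  = −59·1332 + 103·763
  = 103·7423 − 574·1332
So 1332⁻¹ ≡ −574 ≡ 6849 (mod 7423).

6849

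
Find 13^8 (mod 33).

25

13^1 ≡ 13 (mod 33)
13^2 ≡ 13^2 = 169 ≡ 4 (mod 33)
13^4 ≡ 4^2 = 16 (mod 33)
13^8 ≡ 16^2 = 256 ≡ 25 (mod 33)
So 13^8 ≡ 25 (mod 33).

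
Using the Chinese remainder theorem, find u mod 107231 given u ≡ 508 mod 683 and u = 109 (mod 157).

683⁻¹ mod 157: 683×20 ≡ 1 (mod 157), so 683⁻¹ ≡ 20.
u = 508 + 683×((109 − 508)×20 mod 157) = 508 + 683×27 = 18949.
Check: 18949 mod 683 = 508, 18949 mod 157 = 109. ✓

18949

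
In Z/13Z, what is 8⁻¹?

5

13 = 1×8 + 5
8 = 1×5 + 3
5 = 1×3 + 2
3 = 1×2 + 1
2 = 2×1 + 0
gcd(8, 13) = 1, so the inverse exists.
Back-substitute for 1:
1 = 1×3 − 1×2
  = −1×5 + 2×3
  = 2×8 − 3×5
  = −3×13 + 5×8
So 8⁻¹ ≡ 5 (mod 13).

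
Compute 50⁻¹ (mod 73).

19

Run the extended Euclidean algorithm:
73 = 1×50 + 23
50 = 2×23 + 4
23 = 5×4 + 3
4 = 1×3 + 1
3 = 3×1 + 0
gcd(50, 73) = 1, so the inverse exists.
Bézout: 1 = −13×73 + 19×50.
So 50⁻¹ ≡ 19 (mod 73).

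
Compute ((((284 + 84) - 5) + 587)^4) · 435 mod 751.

606

284 + 84 = 368
368 - 5 = 363
363 + 587 = 950 ≡ 199 (mod 751)
(199)^4 ≡ 250 (mod 751)
250 · 435 = 108750 ≡ 606 (mod 751)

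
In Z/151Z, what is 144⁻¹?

151 = 1*144 + 7
144 = 20*7 + 4
7 = 1*4 + 3
4 = 1*3 + 1
3 = 3*1 + 0
gcd(144, 151) = 1, so the inverse exists.
Bézout: 1 = −41*151 + 43*144.
So 144⁻¹ ≡ 43 (mod 151).

43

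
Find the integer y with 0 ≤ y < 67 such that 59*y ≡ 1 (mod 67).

25

Run the extended Euclidean algorithm:
67 = 1×59 + 8
59 = 7×8 + 3
8 = 2×3 + 2
3 = 1×2 + 1
2 = 2×1 + 0
gcd(59, 67) = 1, so the inverse exists.
Back-substitute for 1:
1 = 1×3 − 1×2
  = −1×8 + 3×3
  = 3×59 − 22×8
  = −22×67 + 25×59
So 59⁻¹ ≡ 25 (mod 67).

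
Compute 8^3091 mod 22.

Compute successive squares:
3091 in binary is 110000010011, i.e. 3091 = 2048 + 1024 + 16 + 2 + 1.
8^1 ≡ 8 (mod 22)
8^2 ≡ 8^2 = 64 ≡ 20 (mod 22)
8^4 ≡ 20^2 = 400 ≡ 4 (mod 22)
8^8 ≡ 4^2 = 16 (mod 22)
8^16 ≡ 16^2 = 256 ≡ 14 (mod 22)
8^32 ≡ 14^2 = 196 ≡ 20 (mod 22)
8^64 ≡ 20^2 = 400 ≡ 4 (mod 22)
8^128 ≡ 4^2 = 16 (mod 22)
8^256 ≡ 16^2 = 256 ≡ 14 (mod 22)
8^512 ≡ 14^2 = 196 ≡ 20 (mod 22)
8^1024 ≡ 20^2 = 400 ≡ 4 (mod 22)
8^2048 ≡ 4^2 = 16 (mod 22)
8^3091 = 8^2048 × 8^1024 × 8^16 × 8^2 × 8^1 ≡ 16 × 4 × 14 × 20 × 8 (mod 22).
Accumulate the product:
16 × 4 = 64 ≡ 20
20 × 14 = 280 ≡ 16
16 × 20 = 320 ≡ 12
12 × 8 = 96 ≡ 8

8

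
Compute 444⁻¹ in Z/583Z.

Run the extended Euclidean algorithm:
583 = 1*444 + 139
444 = 3*139 + 27
139 = 5*27 + 4
27 = 6*4 + 3
4 = 1*3 + 1
3 = 3*1 + 0
gcd(444, 583) = 1, so the inverse exists.
Bézout: 1 = 115*583 − 151*444.
So 444⁻¹ ≡ −151 ≡ 432 (mod 583).

432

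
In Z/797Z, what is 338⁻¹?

797 = 2·338 + 121
338 = 2·121 + 96
121 = 1·96 + 25
96 = 3·25 + 21
25 = 1·21 + 4
21 = 5·4 + 1
4 = 4·1 + 0
gcd(338, 797) = 1, so the inverse exists.
Back-substitute for 1:
1 = 1·21 − 5·4
  = −5·25 + 6·21
  = 6·96 − 23·25
  = −23·121 + 29·96
  = 29·338 − 81·121
  = −81·797 + 191·338
So 338⁻¹ ≡ 191 (mod 797).

191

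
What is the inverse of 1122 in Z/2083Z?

By the extended Euclidean algorithm:
2083 = 1×1122 + 961
1122 = 1×961 + 161
961 = 5×161 + 156
161 = 1×156 + 5
156 = 31×5 + 1
5 = 5×1 + 0
gcd(1122, 2083) = 1, so the inverse exists.
Bézout: 1 = 223×2083 − 414×1122.
So 1122⁻¹ ≡ −414 ≡ 1669 (mod 2083).

1669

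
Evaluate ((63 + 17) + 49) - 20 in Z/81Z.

28

63 + 17 = 80
80 + 49 = 129 ≡ 48 (mod 81)
48 - 20 = 28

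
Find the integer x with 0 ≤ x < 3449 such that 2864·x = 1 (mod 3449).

2205

3449 = 1*2864 + 585
2864 = 4*585 + 524
585 = 1*524 + 61
524 = 8*61 + 36
61 = 1*36 + 25
36 = 1*25 + 11
25 = 2*11 + 3
11 = 3*3 + 2
3 = 1*2 + 1
2 = 2*1 + 0
gcd(2864, 3449) = 1, so the inverse exists.
Bézout: 1 = 1033*3449 − 1244*2864.
So 2864⁻¹ ≡ −1244 ≡ 2205 (mod 3449).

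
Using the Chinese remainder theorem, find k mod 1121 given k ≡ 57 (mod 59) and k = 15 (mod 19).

1060

59⁻¹ mod 19: 59·10 ≡ 1 (mod 19), so 59⁻¹ ≡ 10.
k = 57 + 59·((15 − 57)·10 mod 19) = 57 + 59·17 = 1060.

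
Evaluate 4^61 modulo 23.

61 in binary is 111101, i.e. 61 = 32 + 16 + 8 + 4 + 1.
4^1 ≡ 4 (mod 23)
4^2 ≡ 4^2 = 16 (mod 23)
4^4 ≡ 16^2 = 256 ≡ 3 (mod 23)
4^8 ≡ 3^2 = 9 (mod 23)
4^16 ≡ 9^2 = 81 ≡ 12 (mod 23)
4^32 ≡ 12^2 = 144 ≡ 6 (mod 23)
4^61 = 4^32 · 4^16 · 4^8 · 4^4 · 4^1 ≡ 6 · 12 · 9 · 3 · 4 (mod 23).
Accumulate the product:
6 · 12 = 72 ≡ 3
3 · 9 = 27 ≡ 4
4 · 3 = 12
12 · 4 = 48 ≡ 2

2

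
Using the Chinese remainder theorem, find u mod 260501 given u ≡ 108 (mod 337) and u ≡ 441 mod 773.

234660

337⁻¹ mod 773: 337*406 ≡ 1 (mod 773), so 337⁻¹ ≡ 406.
u = 108 + 337*((441 − 108)*406 mod 773) = 108 + 337*696 = 234660.
Check: 234660 mod 337 = 108, 234660 mod 773 = 441. ✓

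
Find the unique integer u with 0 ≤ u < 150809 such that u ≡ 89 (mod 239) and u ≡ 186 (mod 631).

239⁻¹ mod 631: 239×565 ≡ 1 (mod 631), so 239⁻¹ ≡ 565.
u = 89 + 239×((186 − 89)×565 mod 631) = 89 + 239×539 = 128910.

128910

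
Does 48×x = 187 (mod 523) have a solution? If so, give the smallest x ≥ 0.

516

gcd(48, 523) = 1, so a unique solution mod 523 exists.
48⁻¹ ≡ 316 (mod 523).
x ≡ 316×187 ≡ 516 (mod 523).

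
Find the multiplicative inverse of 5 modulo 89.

18

Apply the Euclidean algorithm and back-substitute:
89 = 17*5 + 4
5 = 1*4 + 1
4 = 4*1 + 0
gcd(5, 89) = 1, so the inverse exists.
Bézout: 1 = −1*89 + 18*5.
So 5⁻¹ ≡ 18 (mod 89).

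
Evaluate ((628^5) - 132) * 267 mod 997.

984

(628)^5 ≡ 707 (mod 997)
707 - 132 = 575
575 * 267 = 153525 ≡ 984 (mod 997)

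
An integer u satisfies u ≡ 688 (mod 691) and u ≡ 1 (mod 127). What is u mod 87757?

691⁻¹ mod 127: 691×93 ≡ 1 (mod 127), so 691⁻¹ ≡ 93.
u = 688 + 691×((1 − 688)×93 mod 127) = 688 + 691×117 = 81535.

81535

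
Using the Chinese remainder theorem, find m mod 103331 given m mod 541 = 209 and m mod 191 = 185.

78113

541⁻¹ mod 191: 541·185 ≡ 1 (mod 191), so 541⁻¹ ≡ 185.
m = 209 + 541·((185 − 209)·185 mod 191) = 209 + 541·144 = 78113.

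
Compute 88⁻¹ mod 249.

By the extended Euclidean algorithm:
249 = 2*88 + 73
88 = 1*73 + 15
73 = 4*15 + 13
15 = 1*13 + 2
13 = 6*2 + 1
2 = 2*1 + 0
gcd(88, 249) = 1, so the inverse exists.
Bézout: 1 = 41*249 − 116*88.
So 88⁻¹ ≡ −116 ≡ 133 (mod 249).

133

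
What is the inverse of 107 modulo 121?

95

121 = 1*107 + 14
107 = 7*14 + 9
14 = 1*9 + 5
9 = 1*5 + 4
5 = 1*4 + 1
4 = 4*1 + 0
gcd(107, 121) = 1, so the inverse exists.
Back-substitute for 1:
1 = 1*5 − 1*4
  = −1*9 + 2*5
  = 2*14 − 3*9
  = −3*107 + 23*14
  = 23*121 − 26*107
So 107⁻¹ ≡ −26 ≡ 95 (mod 121).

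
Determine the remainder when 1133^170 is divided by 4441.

Compute successive squares:
170 in binary is 10101010, i.e. 170 = 128 + 32 + 8 + 2.
1133^1 ≡ 1133 (mod 4441)
1133^2 ≡ 1133^2 = 1283689 ≡ 240 (mod 4441)
1133^4 ≡ 240^2 = 57600 ≡ 4308 (mod 4441)
1133^8 ≡ 4308^2 = 18558864 ≡ 4366 (mod 4441)
1133^16 ≡ 4366^2 = 19061956 ≡ 1184 (mod 4441)
1133^32 ≡ 1184^2 = 1401856 ≡ 2941 (mod 4441)
1133^64 ≡ 2941^2 = 8649481 ≡ 2854 (mod 4441)
1133^128 ≡ 2854^2 = 8145316 ≡ 522 (mod 4441)
1133^170 = 1133^128 × 1133^32 × 1133^8 × 1133^2 ≡ 522 × 2941 × 4366 × 240 (mod 4441).
Accumulate the product:
522 × 2941 = 1535202 ≡ 3057
3057 × 4366 = 13346862 ≡ 1657
1657 × 240 = 397680 ≡ 2431

2431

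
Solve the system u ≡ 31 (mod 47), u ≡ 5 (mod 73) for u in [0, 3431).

47⁻¹ mod 73: 47·14 ≡ 1 (mod 73), so 47⁻¹ ≡ 14.
u = 31 + 47·((5 − 31)·14 mod 73) = 31 + 47·1 = 78.

78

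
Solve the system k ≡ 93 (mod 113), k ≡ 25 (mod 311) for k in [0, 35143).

113⁻¹ mod 311: 113×300 ≡ 1 (mod 311), so 113⁻¹ ≡ 300.
k = 93 + 113×((25 − 93)×300 mod 311) = 93 + 113×126 = 14331.

14331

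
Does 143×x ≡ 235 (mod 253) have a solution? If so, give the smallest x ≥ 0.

no solution

gcd(143, 253) = 11, and 11 does not divide 235.
So the congruence has no solution.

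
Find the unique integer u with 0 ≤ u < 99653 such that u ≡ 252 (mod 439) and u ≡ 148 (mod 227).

439⁻¹ mod 227: 439*121 ≡ 1 (mod 227), so 439⁻¹ ≡ 121.
u = 252 + 439*((148 − 252)*121 mod 227) = 252 + 439*128 = 56444.
Check: 56444 mod 439 = 252, 56444 mod 227 = 148. ✓

56444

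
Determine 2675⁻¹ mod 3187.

By the extended Euclidean algorithm:
3187 = 1*2675 + 512
2675 = 5*512 + 115
512 = 4*115 + 52
115 = 2*52 + 11
52 = 4*11 + 8
11 = 1*8 + 3
8 = 2*3 + 2
3 = 1*2 + 1
2 = 2*1 + 0
gcd(2675, 3187) = 1, so the inverse exists.
Bézout: 1 = −977*3187 + 1164*2675.
So 2675⁻¹ ≡ 1164 (mod 3187).

1164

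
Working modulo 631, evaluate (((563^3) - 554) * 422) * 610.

121

(563)^3 ≡ 437 (mod 631)
437 - 554 = -117 ≡ 514 (mod 631)
514 * 422 = 216908 ≡ 475 (mod 631)
475 * 610 = 289750 ≡ 121 (mod 631)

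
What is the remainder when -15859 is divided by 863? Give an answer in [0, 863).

538

-15859 = -19*863 + 538, so -15859 ≡ 538 (mod 863).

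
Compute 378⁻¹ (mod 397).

Run the extended Euclidean algorithm:
397 = 1·378 + 19
378 = 19·19 + 17
19 = 1·17 + 2
17 = 8·2 + 1
2 = 2·1 + 0
gcd(378, 397) = 1, so the inverse exists.
Back-substitute for 1:
1 = 1·17 − 8·2
  = −8·19 + 9·17
  = 9·378 − 179·19
  = −179·397 + 188·378
So 378⁻¹ ≡ 188 (mod 397).

188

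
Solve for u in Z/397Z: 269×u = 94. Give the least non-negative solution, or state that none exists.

266

gcd(269, 397) = 1, so a unique solution mod 397 exists.
269⁻¹ ≡ 214 (mod 397).
u ≡ 214×94 ≡ 266 (mod 397).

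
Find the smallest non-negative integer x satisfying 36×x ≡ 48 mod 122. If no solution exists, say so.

gcd(36, 122) = 2, and 2 | 48, so solutions exist.
Divide through by 2: 18×x ≡ 24 mod 61.
18⁻¹ ≡ 17 (mod 61).
x ≡ 17×24 ≡ 42 (mod 61).
The smallest non-negative solution is x = 42.

42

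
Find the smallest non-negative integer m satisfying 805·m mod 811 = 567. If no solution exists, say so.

gcd(805, 811) = 1, so a unique solution mod 811 exists.
805⁻¹ ≡ 135 (mod 811).
m ≡ 135·567 ≡ 311 (mod 811).

311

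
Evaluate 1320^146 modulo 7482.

2934

Compute successive squares:
1320^1 ≡ 1320 (mod 7482)
1320^2 ≡ 1320^2 = 1742400 ≡ 6576 (mod 7482)
1320^4 ≡ 6576^2 = 43243776 ≡ 5298 (mod 7482)
1320^8 ≡ 5298^2 = 28068804 ≡ 3822 (mod 7482)
1320^16 ≡ 3822^2 = 14607684 ≡ 2820 (mod 7482)
1320^32 ≡ 2820^2 = 7952400 ≡ 6516 (mod 7482)
1320^64 ≡ 6516^2 = 42458256 ≡ 5388 (mod 7482)
1320^128 ≡ 5388^2 = 29030544 ≡ 384 (mod 7482)
1320^146 = 1320^128 × 1320^16 × 1320^2 ≡ 384 × 2820 × 6576 (mod 7482).
Accumulate the product:
384 × 2820 = 1082880 ≡ 5472
5472 × 6576 = 35983872 ≡ 2934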